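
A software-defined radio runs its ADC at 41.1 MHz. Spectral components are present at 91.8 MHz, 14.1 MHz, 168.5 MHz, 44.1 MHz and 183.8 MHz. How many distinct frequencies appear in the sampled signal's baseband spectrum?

fs/2 = 20.55 MHz.
91.8 MHz mod fs = 9.6 MHz.
9.6 MHz ≤ fs/2 = 20.55 MHz, appears at 9.6 MHz.
14.1 MHz ≤ fs/2 = 20.55 MHz, passes unchanged.
168.5 MHz mod fs = 4.1 MHz.
4.1 MHz ≤ fs/2 = 20.55 MHz, appears at 4.1 MHz.
44.1 MHz mod fs = 3 MHz.
3 MHz ≤ fs/2 = 20.55 MHz, appears at 3 MHz.
183.8 MHz mod fs = 19.4 MHz.
19.4 MHz ≤ fs/2 = 20.55 MHz, appears at 19.4 MHz.
Distinct values: {3 MHz, 4.1 MHz, 9.6 MHz, 14.1 MHz, 19.4 MHz} → 5.

5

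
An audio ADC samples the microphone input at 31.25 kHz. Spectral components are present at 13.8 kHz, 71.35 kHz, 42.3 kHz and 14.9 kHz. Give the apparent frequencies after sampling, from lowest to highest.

8.85 kHz, 11.05 kHz, 13.8 kHz, 14.9 kHz

fs/2 = 15.625 kHz.
13.8 kHz ≤ fs/2 = 15.625 kHz, passes unchanged.
71.35 kHz mod fs = 8.85 kHz.
8.85 kHz ≤ fs/2 = 15.625 kHz, appears at 8.85 kHz.
42.3 kHz mod fs = 11.05 kHz.
11.05 kHz ≤ fs/2 = 15.625 kHz, appears at 11.05 kHz.
14.9 kHz ≤ fs/2 = 15.625 kHz, passes unchanged.
Distinct values: {8.85 kHz, 11.05 kHz, 13.8 kHz, 14.9 kHz}.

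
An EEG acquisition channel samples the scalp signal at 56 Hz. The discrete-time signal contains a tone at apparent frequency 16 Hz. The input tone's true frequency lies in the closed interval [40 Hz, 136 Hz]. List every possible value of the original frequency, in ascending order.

Frequencies that alias to 16 Hz are k·fs ± 16 Hz for integer k ≥ 0.
k=0: 16 Hz.
k=1: 40 Hz, 72 Hz.
k=2: 96 Hz, 128 Hz.
k=3: 152 Hz, 184 Hz.
Within [40 Hz, 136 Hz]: 40 Hz, 72 Hz, 96 Hz, 128 Hz.

40 Hz, 72 Hz, 96 Hz, 128 Hz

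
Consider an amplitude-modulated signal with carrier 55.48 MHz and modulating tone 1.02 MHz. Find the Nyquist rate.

113 MHz

AM sidebands sit at fc ± fm = 54.46 MHz and 56.5 MHz.
Highest-frequency component: 56.5 MHz.
Nyquist rate = 2 × 56.5 MHz = 113 MHz.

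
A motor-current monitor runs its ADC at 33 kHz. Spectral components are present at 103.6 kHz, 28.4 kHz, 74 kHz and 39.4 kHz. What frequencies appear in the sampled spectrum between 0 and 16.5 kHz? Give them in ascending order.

4.6 kHz, 6.4 kHz, 8 kHz

fs/2 = 16.5 kHz.
103.6 kHz mod fs = 4.6 kHz.
4.6 kHz ≤ fs/2 = 16.5 kHz, appears at 4.6 kHz.
28.4 kHz > fs/2 = 16.5 kHz, folds to fs − 28.4 kHz = 4.6 kHz.
74 kHz mod fs = 8 kHz.
8 kHz ≤ fs/2 = 16.5 kHz, appears at 8 kHz.
39.4 kHz mod fs = 6.4 kHz.
6.4 kHz ≤ fs/2 = 16.5 kHz, appears at 6.4 kHz.
Distinct values: {4.6 kHz, 6.4 kHz, 8 kHz}.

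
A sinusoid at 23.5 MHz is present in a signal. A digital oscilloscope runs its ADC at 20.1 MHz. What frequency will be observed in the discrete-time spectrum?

23.5 MHz mod fs = 3.4 MHz.
3.4 MHz ≤ fs/2 = 10.05 MHz, appears at 3.4 MHz.

3.4 MHz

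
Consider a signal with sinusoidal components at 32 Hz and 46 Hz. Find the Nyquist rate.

Highest-frequency component: 46 Hz.
Nyquist rate = 2 × 46 Hz = 92 Hz.

92 Hz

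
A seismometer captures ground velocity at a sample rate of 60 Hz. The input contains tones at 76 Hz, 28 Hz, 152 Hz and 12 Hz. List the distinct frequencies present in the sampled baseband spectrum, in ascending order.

fs/2 = 30 Hz.
76 Hz mod fs = 16 Hz.
16 Hz ≤ fs/2 = 30 Hz, appears at 16 Hz.
28 Hz ≤ fs/2 = 30 Hz, passes unchanged.
152 Hz mod fs = 32 Hz.
32 Hz > fs/2 = 30 Hz, folds to fs − 32 Hz = 28 Hz.
12 Hz ≤ fs/2 = 30 Hz, passes unchanged.
Distinct values: {12 Hz, 16 Hz, 28 Hz}.

12 Hz, 16 Hz, 28 Hz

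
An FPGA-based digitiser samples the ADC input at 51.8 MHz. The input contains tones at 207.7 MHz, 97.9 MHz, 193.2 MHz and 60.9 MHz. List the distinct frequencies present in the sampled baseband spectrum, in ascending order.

0.5 MHz, 5.7 MHz, 9.1 MHz, 14 MHz

fs/2 = 25.9 MHz.
207.7 MHz mod fs = 0.5 MHz.
0.5 MHz ≤ fs/2 = 25.9 MHz, appears at 0.5 MHz.
97.9 MHz mod fs = 46.1 MHz.
46.1 MHz > fs/2 = 25.9 MHz, folds to fs − 46.1 MHz = 5.7 MHz.
193.2 MHz mod fs = 37.8 MHz.
37.8 MHz > fs/2 = 25.9 MHz, folds to fs − 37.8 MHz = 14 MHz.
60.9 MHz mod fs = 9.1 MHz.
9.1 MHz ≤ fs/2 = 25.9 MHz, appears at 9.1 MHz.
Distinct values: {0.5 MHz, 5.7 MHz, 9.1 MHz, 14 MHz}.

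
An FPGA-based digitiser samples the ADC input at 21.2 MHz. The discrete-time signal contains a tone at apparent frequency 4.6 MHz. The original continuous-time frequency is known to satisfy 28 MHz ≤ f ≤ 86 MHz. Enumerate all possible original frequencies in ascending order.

Frequencies that alias to 4.6 MHz are k·fs ± 4.6 MHz for integer k ≥ 0.
k=0: 4.6 MHz.
k=1: 16.6 MHz, 25.8 MHz.
k=2: 37.8 MHz, 47 MHz.
k=3: 59 MHz, 68.2 MHz.
k=4: 80.2 MHz, 89.4 MHz.
k=5: 101.4 MHz, 110.6 MHz.
Within [28 MHz, 86 MHz]: 37.8 MHz, 47 MHz, 59 MHz, 68.2 MHz, 80.2 MHz.

37.8 MHz, 47 MHz, 59 MHz, 68.2 MHz, 80.2 MHz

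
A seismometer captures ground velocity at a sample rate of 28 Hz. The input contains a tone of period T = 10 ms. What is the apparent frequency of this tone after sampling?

12 Hz

T = 10 ms → f = 1/T = 100 Hz.
100 Hz mod fs = 16 Hz.
16 Hz > fs/2 = 14 Hz, folds to fs − 16 Hz = 12 Hz.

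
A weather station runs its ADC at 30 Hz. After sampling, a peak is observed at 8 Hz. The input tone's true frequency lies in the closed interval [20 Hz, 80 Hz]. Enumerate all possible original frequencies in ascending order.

Frequencies that alias to 8 Hz are k·fs ± 8 Hz for integer k ≥ 0.
k=0: 8 Hz.
k=1: 22 Hz, 38 Hz.
k=2: 52 Hz, 68 Hz.
k=3: 82 Hz, 98 Hz.
Within [20 Hz, 80 Hz]: 22 Hz, 38 Hz, 52 Hz, 68 Hz.

22 Hz, 38 Hz, 52 Hz, 68 Hz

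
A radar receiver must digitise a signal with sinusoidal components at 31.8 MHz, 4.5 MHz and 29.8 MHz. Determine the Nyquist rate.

63.6 MHz

Highest-frequency component: 31.8 MHz.
Nyquist rate = 2 × 31.8 MHz = 63.6 MHz.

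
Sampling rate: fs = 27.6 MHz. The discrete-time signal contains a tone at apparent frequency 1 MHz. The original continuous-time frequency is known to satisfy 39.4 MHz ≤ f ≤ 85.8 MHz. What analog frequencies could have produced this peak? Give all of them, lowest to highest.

54.2 MHz, 56.2 MHz, 81.8 MHz, 83.8 MHz

Frequencies that alias to 1 MHz are k·fs ± 1 MHz for integer k ≥ 0.
k=0: 1 MHz.
k=1: 26.6 MHz, 28.6 MHz.
k=2: 54.2 MHz, 56.2 MHz.
k=3: 81.8 MHz, 83.8 MHz.
k=4: 109.4 MHz, 111.4 MHz.
Within [39.4 MHz, 85.8 MHz]: 54.2 MHz, 56.2 MHz, 81.8 MHz, 83.8 MHz.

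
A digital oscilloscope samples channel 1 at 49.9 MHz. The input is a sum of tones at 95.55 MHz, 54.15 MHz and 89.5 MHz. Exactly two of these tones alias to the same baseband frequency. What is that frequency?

fs/2 = 24.95 MHz.
95.55 MHz mod fs = 45.65 MHz.
45.65 MHz > fs/2 = 24.95 MHz, folds to fs − 45.65 MHz = 4.25 MHz.
54.15 MHz mod fs = 4.25 MHz.
4.25 MHz ≤ fs/2 = 24.95 MHz, appears at 4.25 MHz.
89.5 MHz mod fs = 39.6 MHz.
39.6 MHz > fs/2 = 24.95 MHz, folds to fs − 39.6 MHz = 10.3 MHz.
54.15 MHz and 95.55 MHz both map to 4.25 MHz.

4.25 MHz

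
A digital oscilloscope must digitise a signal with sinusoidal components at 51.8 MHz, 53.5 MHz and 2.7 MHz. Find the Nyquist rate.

107 MHz

Highest-frequency component: 53.5 MHz.
Nyquist rate = 2 × 53.5 MHz = 107 MHz.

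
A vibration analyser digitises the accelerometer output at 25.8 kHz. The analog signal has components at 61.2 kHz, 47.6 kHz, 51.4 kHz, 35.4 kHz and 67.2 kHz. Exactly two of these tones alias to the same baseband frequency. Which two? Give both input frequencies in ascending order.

fs/2 = 12.9 kHz.
61.2 kHz mod fs = 9.6 kHz.
9.6 kHz ≤ fs/2 = 12.9 kHz, appears at 9.6 kHz.
47.6 kHz mod fs = 21.8 kHz.
21.8 kHz > fs/2 = 12.9 kHz, folds to fs − 21.8 kHz = 4 kHz.
51.4 kHz mod fs = 25.6 kHz.
25.6 kHz > fs/2 = 12.9 kHz, folds to fs − 25.6 kHz = 0.2 kHz.
35.4 kHz mod fs = 9.6 kHz.
9.6 kHz ≤ fs/2 = 12.9 kHz, appears at 9.6 kHz.
67.2 kHz mod fs = 15.6 kHz.
15.6 kHz > fs/2 = 12.9 kHz, folds to fs − 15.6 kHz = 10.2 kHz.
35.4 kHz and 61.2 kHz both map to 9.6 kHz.

35.4 kHz, 61.2 kHz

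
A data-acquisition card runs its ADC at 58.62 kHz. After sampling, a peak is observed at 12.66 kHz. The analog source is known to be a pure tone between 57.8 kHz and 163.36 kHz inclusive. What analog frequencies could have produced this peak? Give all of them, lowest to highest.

Frequencies that alias to 12.66 kHz are k·fs ± 12.66 kHz for integer k ≥ 0.
k=0: 12.66 kHz.
k=1: 45.96 kHz, 71.28 kHz.
k=2: 104.58 kHz, 129.9 kHz.
k=3: 163.2 kHz, 188.52 kHz.
k=4: 221.82 kHz, 247.14 kHz.
Within [57.8 kHz, 163.36 kHz]: 71.28 kHz, 104.58 kHz, 129.9 kHz, 163.2 kHz.

71.28 kHz, 104.58 kHz, 129.9 kHz, 163.2 kHz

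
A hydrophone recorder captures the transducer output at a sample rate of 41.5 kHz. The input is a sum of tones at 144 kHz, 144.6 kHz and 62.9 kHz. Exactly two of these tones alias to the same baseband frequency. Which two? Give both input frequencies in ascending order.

62.9 kHz, 144.6 kHz

fs/2 = 20.75 kHz.
144 kHz mod fs = 19.5 kHz.
19.5 kHz ≤ fs/2 = 20.75 kHz, appears at 19.5 kHz.
144.6 kHz mod fs = 20.1 kHz.
20.1 kHz ≤ fs/2 = 20.75 kHz, appears at 20.1 kHz.
62.9 kHz mod fs = 21.4 kHz.
21.4 kHz > fs/2 = 20.75 kHz, folds to fs − 21.4 kHz = 20.1 kHz.
62.9 kHz and 144.6 kHz both map to 20.1 kHz.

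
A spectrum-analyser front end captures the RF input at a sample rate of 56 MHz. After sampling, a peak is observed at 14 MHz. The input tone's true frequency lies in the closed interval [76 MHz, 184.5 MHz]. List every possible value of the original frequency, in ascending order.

Frequencies that alias to 14 MHz are k·fs ± 14 MHz for integer k ≥ 0.
k=0: 14 MHz.
k=1: 42 MHz, 70 MHz.
k=2: 98 MHz, 126 MHz.
k=3: 154 MHz, 182 MHz.
k=4: 210 MHz, 238 MHz.
Within [76 MHz, 184.5 MHz]: 98 MHz, 126 MHz, 154 MHz, 182 MHz.

98 MHz, 126 MHz, 154 MHz, 182 MHz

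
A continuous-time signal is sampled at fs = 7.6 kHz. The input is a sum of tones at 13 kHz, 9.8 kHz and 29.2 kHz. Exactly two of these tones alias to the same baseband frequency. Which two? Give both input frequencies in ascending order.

fs/2 = 3.8 kHz.
13 kHz mod fs = 5.4 kHz.
5.4 kHz > fs/2 = 3.8 kHz, folds to fs − 5.4 kHz = 2.2 kHz.
9.8 kHz mod fs = 2.2 kHz.
2.2 kHz ≤ fs/2 = 3.8 kHz, appears at 2.2 kHz.
29.2 kHz mod fs = 6.4 kHz.
6.4 kHz > fs/2 = 3.8 kHz, folds to fs − 6.4 kHz = 1.2 kHz.
9.8 kHz and 13 kHz both map to 2.2 kHz.

9.8 kHz, 13 kHz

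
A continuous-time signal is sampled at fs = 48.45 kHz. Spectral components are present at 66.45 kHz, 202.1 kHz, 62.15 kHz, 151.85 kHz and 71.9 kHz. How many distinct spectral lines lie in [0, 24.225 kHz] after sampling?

fs/2 = 24.225 kHz.
66.45 kHz mod fs = 18 kHz.
18 kHz ≤ fs/2 = 24.225 kHz, appears at 18 kHz.
202.1 kHz mod fs = 8.3 kHz.
8.3 kHz ≤ fs/2 = 24.225 kHz, appears at 8.3 kHz.
62.15 kHz mod fs = 13.7 kHz.
13.7 kHz ≤ fs/2 = 24.225 kHz, appears at 13.7 kHz.
151.85 kHz mod fs = 6.5 kHz.
6.5 kHz ≤ fs/2 = 24.225 kHz, appears at 6.5 kHz.
71.9 kHz mod fs = 23.45 kHz.
23.45 kHz ≤ fs/2 = 24.225 kHz, appears at 23.45 kHz.
Distinct values: {6.5 kHz, 8.3 kHz, 13.7 kHz, 18 kHz, 23.45 kHz} → 5.

5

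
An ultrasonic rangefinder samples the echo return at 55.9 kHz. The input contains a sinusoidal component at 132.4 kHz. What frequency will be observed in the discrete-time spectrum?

20.6 kHz

132.4 kHz mod fs = 20.6 kHz.
20.6 kHz ≤ fs/2 = 27.95 kHz, appears at 20.6 kHz.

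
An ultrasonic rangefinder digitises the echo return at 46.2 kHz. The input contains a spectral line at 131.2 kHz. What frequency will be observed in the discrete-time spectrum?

7.4 kHz

131.2 kHz mod fs = 38.8 kHz.
38.8 kHz > fs/2 = 23.1 kHz, folds to fs − 38.8 kHz = 7.4 kHz.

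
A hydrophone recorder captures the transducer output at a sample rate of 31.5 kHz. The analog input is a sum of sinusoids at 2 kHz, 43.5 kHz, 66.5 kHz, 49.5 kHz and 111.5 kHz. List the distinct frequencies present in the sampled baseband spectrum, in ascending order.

2 kHz, 3.5 kHz, 12 kHz, 13.5 kHz, 14.5 kHz

fs/2 = 15.75 kHz.
2 kHz ≤ fs/2 = 15.75 kHz, passes unchanged.
43.5 kHz mod fs = 12 kHz.
12 kHz ≤ fs/2 = 15.75 kHz, appears at 12 kHz.
66.5 kHz mod fs = 3.5 kHz.
3.5 kHz ≤ fs/2 = 15.75 kHz, appears at 3.5 kHz.
49.5 kHz mod fs = 18 kHz.
18 kHz > fs/2 = 15.75 kHz, folds to fs − 18 kHz = 13.5 kHz.
111.5 kHz mod fs = 17 kHz.
17 kHz > fs/2 = 15.75 kHz, folds to fs − 17 kHz = 14.5 kHz.
Distinct values: {2 kHz, 3.5 kHz, 12 kHz, 13.5 kHz, 14.5 kHz}.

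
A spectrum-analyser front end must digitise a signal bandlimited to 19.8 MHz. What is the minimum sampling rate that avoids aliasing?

Nyquist rate = 2 × 19.8 MHz = 39.6 MHz.

39.6 MHz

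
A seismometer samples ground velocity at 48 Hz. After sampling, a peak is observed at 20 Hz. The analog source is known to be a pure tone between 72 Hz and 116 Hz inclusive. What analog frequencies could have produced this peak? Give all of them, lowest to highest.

76 Hz, 116 Hz

Frequencies that alias to 20 Hz are k·fs ± 20 Hz for integer k ≥ 0.
k=0: 20 Hz.
k=1: 28 Hz, 68 Hz.
k=2: 76 Hz, 116 Hz.
k=3: 124 Hz, 164 Hz.
Within [72 Hz, 116 Hz]: 76 Hz, 116 Hz.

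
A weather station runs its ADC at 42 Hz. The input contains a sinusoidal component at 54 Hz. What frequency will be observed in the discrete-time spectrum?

54 Hz mod fs = 12 Hz.
12 Hz ≤ fs/2 = 21 Hz, appears at 12 Hz.

12 Hz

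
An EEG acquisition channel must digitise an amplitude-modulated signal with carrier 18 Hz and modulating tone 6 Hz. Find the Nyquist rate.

48 Hz

AM sidebands sit at fc ± fm = 12 Hz and 24 Hz.
Highest-frequency component: 24 Hz.
Nyquist rate = 2 × 24 Hz = 48 Hz.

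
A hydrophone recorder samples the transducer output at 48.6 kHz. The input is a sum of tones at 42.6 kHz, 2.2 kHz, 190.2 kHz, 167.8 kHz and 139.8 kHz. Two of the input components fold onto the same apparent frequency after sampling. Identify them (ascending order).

fs/2 = 24.3 kHz.
42.6 kHz > fs/2 = 24.3 kHz, folds to fs − 42.6 kHz = 6 kHz.
2.2 kHz ≤ fs/2 = 24.3 kHz, passes unchanged.
190.2 kHz mod fs = 44.4 kHz.
44.4 kHz > fs/2 = 24.3 kHz, folds to fs − 44.4 kHz = 4.2 kHz.
167.8 kHz mod fs = 22 kHz.
22 kHz ≤ fs/2 = 24.3 kHz, appears at 22 kHz.
139.8 kHz mod fs = 42.6 kHz.
42.6 kHz > fs/2 = 24.3 kHz, folds to fs − 42.6 kHz = 6 kHz.
42.6 kHz and 139.8 kHz both map to 6 kHz.

42.6 kHz, 139.8 kHz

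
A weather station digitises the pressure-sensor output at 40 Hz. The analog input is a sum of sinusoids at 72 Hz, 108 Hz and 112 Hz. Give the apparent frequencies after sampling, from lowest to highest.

8 Hz, 12 Hz

fs/2 = 20 Hz.
72 Hz mod fs = 32 Hz.
32 Hz > fs/2 = 20 Hz, folds to fs − 32 Hz = 8 Hz.
108 Hz mod fs = 28 Hz.
28 Hz > fs/2 = 20 Hz, folds to fs − 28 Hz = 12 Hz.
112 Hz mod fs = 32 Hz.
32 Hz > fs/2 = 20 Hz, folds to fs − 32 Hz = 8 Hz.
Distinct values: {8 Hz, 12 Hz}.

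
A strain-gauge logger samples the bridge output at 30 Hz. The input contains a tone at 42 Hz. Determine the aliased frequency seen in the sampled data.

42 Hz mod fs = 12 Hz.
12 Hz ≤ fs/2 = 15 Hz, appears at 12 Hz.

12 Hz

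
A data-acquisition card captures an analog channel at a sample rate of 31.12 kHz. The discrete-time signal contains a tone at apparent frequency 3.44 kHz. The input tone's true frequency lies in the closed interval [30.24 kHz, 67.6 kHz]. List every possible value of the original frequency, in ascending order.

34.56 kHz, 58.8 kHz, 65.68 kHz

Frequencies that alias to 3.44 kHz are k·fs ± 3.44 kHz for integer k ≥ 0.
k=0: 3.44 kHz.
k=1: 27.68 kHz, 34.56 kHz.
k=2: 58.8 kHz, 65.68 kHz.
k=3: 89.92 kHz, 96.8 kHz.
Within [30.24 kHz, 67.6 kHz]: 34.56 kHz, 58.8 kHz, 65.68 kHz.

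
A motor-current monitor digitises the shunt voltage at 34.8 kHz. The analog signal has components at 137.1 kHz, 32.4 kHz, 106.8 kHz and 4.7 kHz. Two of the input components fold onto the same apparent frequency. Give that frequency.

fs/2 = 17.4 kHz.
137.1 kHz mod fs = 32.7 kHz.
32.7 kHz > fs/2 = 17.4 kHz, folds to fs − 32.7 kHz = 2.1 kHz.
32.4 kHz > fs/2 = 17.4 kHz, folds to fs − 32.4 kHz = 2.4 kHz.
106.8 kHz mod fs = 2.4 kHz.
2.4 kHz ≤ fs/2 = 17.4 kHz, appears at 2.4 kHz.
4.7 kHz ≤ fs/2 = 17.4 kHz, passes unchanged.
32.4 kHz and 106.8 kHz both map to 2.4 kHz.

2.4 kHz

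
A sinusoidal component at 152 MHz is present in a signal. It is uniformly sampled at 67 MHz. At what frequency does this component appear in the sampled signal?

152 MHz mod fs = 18 MHz.
18 MHz ≤ fs/2 = 33.5 MHz, appears at 18 MHz.

18 MHz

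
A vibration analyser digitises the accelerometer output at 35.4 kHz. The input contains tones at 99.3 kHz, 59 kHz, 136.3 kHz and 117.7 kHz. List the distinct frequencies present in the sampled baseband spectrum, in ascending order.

5.3 kHz, 6.9 kHz, 11.5 kHz, 11.8 kHz

fs/2 = 17.7 kHz.
99.3 kHz mod fs = 28.5 kHz.
28.5 kHz > fs/2 = 17.7 kHz, folds to fs − 28.5 kHz = 6.9 kHz.
59 kHz mod fs = 23.6 kHz.
23.6 kHz > fs/2 = 17.7 kHz, folds to fs − 23.6 kHz = 11.8 kHz.
136.3 kHz mod fs = 30.1 kHz.
30.1 kHz > fs/2 = 17.7 kHz, folds to fs − 30.1 kHz = 5.3 kHz.
117.7 kHz mod fs = 11.5 kHz.
11.5 kHz ≤ fs/2 = 17.7 kHz, appears at 11.5 kHz.
Distinct values: {5.3 kHz, 6.9 kHz, 11.5 kHz, 11.8 kHz}.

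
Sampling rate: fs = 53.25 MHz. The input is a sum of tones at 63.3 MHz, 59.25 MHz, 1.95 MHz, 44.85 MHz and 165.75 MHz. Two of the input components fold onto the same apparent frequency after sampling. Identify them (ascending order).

59.25 MHz, 165.75 MHz

fs/2 = 26.625 MHz.
63.3 MHz mod fs = 10.05 MHz.
10.05 MHz ≤ fs/2 = 26.625 MHz, appears at 10.05 MHz.
59.25 MHz mod fs = 6 MHz.
6 MHz ≤ fs/2 = 26.625 MHz, appears at 6 MHz.
1.95 MHz ≤ fs/2 = 26.625 MHz, passes unchanged.
44.85 MHz > fs/2 = 26.625 MHz, folds to fs − 44.85 MHz = 8.4 MHz.
165.75 MHz mod fs = 6 MHz.
6 MHz ≤ fs/2 = 26.625 MHz, appears at 6 MHz.
59.25 MHz and 165.75 MHz both map to 6 MHz.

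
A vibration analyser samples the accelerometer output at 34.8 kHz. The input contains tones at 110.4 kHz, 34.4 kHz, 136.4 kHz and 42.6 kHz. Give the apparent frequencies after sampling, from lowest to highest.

0.4 kHz, 2.8 kHz, 6 kHz, 7.8 kHz

fs/2 = 17.4 kHz.
110.4 kHz mod fs = 6 kHz.
6 kHz ≤ fs/2 = 17.4 kHz, appears at 6 kHz.
34.4 kHz > fs/2 = 17.4 kHz, folds to fs − 34.4 kHz = 0.4 kHz.
136.4 kHz mod fs = 32 kHz.
32 kHz > fs/2 = 17.4 kHz, folds to fs − 32 kHz = 2.8 kHz.
42.6 kHz mod fs = 7.8 kHz.
7.8 kHz ≤ fs/2 = 17.4 kHz, appears at 7.8 kHz.
Distinct values: {0.4 kHz, 2.8 kHz, 6 kHz, 7.8 kHz}.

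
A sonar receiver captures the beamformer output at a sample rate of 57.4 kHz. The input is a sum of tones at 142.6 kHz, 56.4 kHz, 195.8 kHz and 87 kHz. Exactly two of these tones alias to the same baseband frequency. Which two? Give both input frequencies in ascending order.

87 kHz, 142.6 kHz

fs/2 = 28.7 kHz.
142.6 kHz mod fs = 27.8 kHz.
27.8 kHz ≤ fs/2 = 28.7 kHz, appears at 27.8 kHz.
56.4 kHz > fs/2 = 28.7 kHz, folds to fs − 56.4 kHz = 1 kHz.
195.8 kHz mod fs = 23.6 kHz.
23.6 kHz ≤ fs/2 = 28.7 kHz, appears at 23.6 kHz.
87 kHz mod fs = 29.6 kHz.
29.6 kHz > fs/2 = 28.7 kHz, folds to fs − 29.6 kHz = 27.8 kHz.
87 kHz and 142.6 kHz both map to 27.8 kHz.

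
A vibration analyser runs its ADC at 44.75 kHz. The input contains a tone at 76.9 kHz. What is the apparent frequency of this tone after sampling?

76.9 kHz mod fs = 32.15 kHz.
32.15 kHz > fs/2 = 22.375 kHz, folds to fs − 32.15 kHz = 12.6 kHz.

12.6 kHz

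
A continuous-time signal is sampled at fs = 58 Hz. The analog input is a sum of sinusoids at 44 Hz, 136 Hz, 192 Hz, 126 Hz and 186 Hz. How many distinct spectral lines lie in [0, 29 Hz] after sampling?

fs/2 = 29 Hz.
44 Hz > fs/2 = 29 Hz, folds to fs − 44 Hz = 14 Hz.
136 Hz mod fs = 20 Hz.
20 Hz ≤ fs/2 = 29 Hz, appears at 20 Hz.
192 Hz mod fs = 18 Hz.
18 Hz ≤ fs/2 = 29 Hz, appears at 18 Hz.
126 Hz mod fs = 10 Hz.
10 Hz ≤ fs/2 = 29 Hz, appears at 10 Hz.
186 Hz mod fs = 12 Hz.
12 Hz ≤ fs/2 = 29 Hz, appears at 12 Hz.
Distinct values: {10 Hz, 12 Hz, 14 Hz, 18 Hz, 20 Hz} → 5.

5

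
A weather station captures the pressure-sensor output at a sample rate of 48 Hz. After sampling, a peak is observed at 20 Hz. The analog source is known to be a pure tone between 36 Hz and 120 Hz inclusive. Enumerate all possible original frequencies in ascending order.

Frequencies that alias to 20 Hz are k·fs ± 20 Hz for integer k ≥ 0.
k=0: 20 Hz.
k=1: 28 Hz, 68 Hz.
k=2: 76 Hz, 116 Hz.
k=3: 124 Hz, 164 Hz.
Within [36 Hz, 120 Hz]: 68 Hz, 76 Hz, 116 Hz.

68 Hz, 76 Hz, 116 Hz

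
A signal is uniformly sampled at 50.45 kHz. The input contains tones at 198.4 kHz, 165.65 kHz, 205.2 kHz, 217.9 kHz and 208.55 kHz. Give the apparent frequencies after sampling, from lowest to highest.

fs/2 = 25.225 kHz.
198.4 kHz mod fs = 47.05 kHz.
47.05 kHz > fs/2 = 25.225 kHz, folds to fs − 47.05 kHz = 3.4 kHz.
165.65 kHz mod fs = 14.3 kHz.
14.3 kHz ≤ fs/2 = 25.225 kHz, appears at 14.3 kHz.
205.2 kHz mod fs = 3.4 kHz.
3.4 kHz ≤ fs/2 = 25.225 kHz, appears at 3.4 kHz.
217.9 kHz mod fs = 16.1 kHz.
16.1 kHz ≤ fs/2 = 25.225 kHz, appears at 16.1 kHz.
208.55 kHz mod fs = 6.75 kHz.
6.75 kHz ≤ fs/2 = 25.225 kHz, appears at 6.75 kHz.
Distinct values: {3.4 kHz, 6.75 kHz, 14.3 kHz, 16.1 kHz}.

3.4 kHz, 6.75 kHz, 14.3 kHz, 16.1 kHz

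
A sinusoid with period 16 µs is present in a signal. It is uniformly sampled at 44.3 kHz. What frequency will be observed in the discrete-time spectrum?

18.2 kHz

T = 16 µs → f = 1/T = 62.5 kHz.
62.5 kHz mod fs = 18.2 kHz.
18.2 kHz ≤ fs/2 = 22.15 kHz, appears at 18.2 kHz.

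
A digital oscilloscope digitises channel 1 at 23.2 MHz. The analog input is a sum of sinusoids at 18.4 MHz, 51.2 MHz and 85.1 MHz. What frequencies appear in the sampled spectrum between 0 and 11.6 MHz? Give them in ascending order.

4.8 MHz, 7.7 MHz

fs/2 = 11.6 MHz.
18.4 MHz > fs/2 = 11.6 MHz, folds to fs − 18.4 MHz = 4.8 MHz.
51.2 MHz mod fs = 4.8 MHz.
4.8 MHz ≤ fs/2 = 11.6 MHz, appears at 4.8 MHz.
85.1 MHz mod fs = 15.5 MHz.
15.5 MHz > fs/2 = 11.6 MHz, folds to fs − 15.5 MHz = 7.7 MHz.
Distinct values: {4.8 MHz, 7.7 MHz}.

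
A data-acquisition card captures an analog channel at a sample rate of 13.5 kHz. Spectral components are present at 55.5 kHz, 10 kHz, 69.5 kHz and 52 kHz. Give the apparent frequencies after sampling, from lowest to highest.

fs/2 = 6.75 kHz.
55.5 kHz mod fs = 1.5 kHz.
1.5 kHz ≤ fs/2 = 6.75 kHz, appears at 1.5 kHz.
10 kHz > fs/2 = 6.75 kHz, folds to fs − 10 kHz = 3.5 kHz.
69.5 kHz mod fs = 2 kHz.
2 kHz ≤ fs/2 = 6.75 kHz, appears at 2 kHz.
52 kHz mod fs = 11.5 kHz.
11.5 kHz > fs/2 = 6.75 kHz, folds to fs − 11.5 kHz = 2 kHz.
Distinct values: {1.5 kHz, 2 kHz, 3.5 kHz}.

1.5 kHz, 2 kHz, 3.5 kHz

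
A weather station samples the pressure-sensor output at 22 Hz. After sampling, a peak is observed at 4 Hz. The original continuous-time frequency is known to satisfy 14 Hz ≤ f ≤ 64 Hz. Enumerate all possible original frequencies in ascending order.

Frequencies that alias to 4 Hz are k·fs ± 4 Hz for integer k ≥ 0.
k=0: 4 Hz.
k=1: 18 Hz, 26 Hz.
k=2: 40 Hz, 48 Hz.
k=3: 62 Hz, 70 Hz.
k=4: 84 Hz, 92 Hz.
Within [14 Hz, 64 Hz]: 18 Hz, 26 Hz, 40 Hz, 48 Hz, 62 Hz.

18 Hz, 26 Hz, 40 Hz, 48 Hz, 62 Hz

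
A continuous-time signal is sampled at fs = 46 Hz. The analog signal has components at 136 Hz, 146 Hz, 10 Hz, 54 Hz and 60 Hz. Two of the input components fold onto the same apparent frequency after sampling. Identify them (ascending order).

fs/2 = 23 Hz.
136 Hz mod fs = 44 Hz.
44 Hz > fs/2 = 23 Hz, folds to fs − 44 Hz = 2 Hz.
146 Hz mod fs = 8 Hz.
8 Hz ≤ fs/2 = 23 Hz, appears at 8 Hz.
10 Hz ≤ fs/2 = 23 Hz, passes unchanged.
54 Hz mod fs = 8 Hz.
8 Hz ≤ fs/2 = 23 Hz, appears at 8 Hz.
60 Hz mod fs = 14 Hz.
14 Hz ≤ fs/2 = 23 Hz, appears at 14 Hz.
54 Hz and 146 Hz both map to 8 Hz.

54 Hz, 146 Hz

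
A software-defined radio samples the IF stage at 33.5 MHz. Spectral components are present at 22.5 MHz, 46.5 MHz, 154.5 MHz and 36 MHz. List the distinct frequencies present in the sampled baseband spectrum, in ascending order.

fs/2 = 16.75 MHz.
22.5 MHz > fs/2 = 16.75 MHz, folds to fs − 22.5 MHz = 11 MHz.
46.5 MHz mod fs = 13 MHz.
13 MHz ≤ fs/2 = 16.75 MHz, appears at 13 MHz.
154.5 MHz mod fs = 20.5 MHz.
20.5 MHz > fs/2 = 16.75 MHz, folds to fs − 20.5 MHz = 13 MHz.
36 MHz mod fs = 2.5 MHz.
2.5 MHz ≤ fs/2 = 16.75 MHz, appears at 2.5 MHz.
Distinct values: {2.5 MHz, 11 MHz, 13 MHz}.

2.5 MHz, 11 MHz, 13 MHz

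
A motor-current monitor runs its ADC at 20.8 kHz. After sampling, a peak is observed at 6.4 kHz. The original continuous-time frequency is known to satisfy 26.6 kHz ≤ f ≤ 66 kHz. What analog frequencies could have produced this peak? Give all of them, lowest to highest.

27.2 kHz, 35.2 kHz, 48 kHz, 56 kHz

Frequencies that alias to 6.4 kHz are k·fs ± 6.4 kHz for integer k ≥ 0.
k=0: 6.4 kHz.
k=1: 14.4 kHz, 27.2 kHz.
k=2: 35.2 kHz, 48 kHz.
k=3: 56 kHz, 68.8 kHz.
k=4: 76.8 kHz, 89.6 kHz.
Within [26.6 kHz, 66 kHz]: 27.2 kHz, 35.2 kHz, 48 kHz, 56 kHz.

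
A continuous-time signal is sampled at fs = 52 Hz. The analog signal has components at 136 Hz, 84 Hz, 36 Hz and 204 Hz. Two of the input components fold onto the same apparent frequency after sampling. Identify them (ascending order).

fs/2 = 26 Hz.
136 Hz mod fs = 32 Hz.
32 Hz > fs/2 = 26 Hz, folds to fs − 32 Hz = 20 Hz.
84 Hz mod fs = 32 Hz.
32 Hz > fs/2 = 26 Hz, folds to fs − 32 Hz = 20 Hz.
36 Hz > fs/2 = 26 Hz, folds to fs − 36 Hz = 16 Hz.
204 Hz mod fs = 48 Hz.
48 Hz > fs/2 = 26 Hz, folds to fs − 48 Hz = 4 Hz.
84 Hz and 136 Hz both map to 20 Hz.

84 Hz, 136 Hz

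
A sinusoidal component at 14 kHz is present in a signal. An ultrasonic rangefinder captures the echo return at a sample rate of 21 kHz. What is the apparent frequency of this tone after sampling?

7 kHz

14 kHz > fs/2 = 10.5 kHz, folds to fs − 14 kHz = 7 kHz.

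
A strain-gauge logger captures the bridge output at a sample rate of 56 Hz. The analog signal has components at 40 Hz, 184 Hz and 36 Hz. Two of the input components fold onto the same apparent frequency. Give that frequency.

fs/2 = 28 Hz.
40 Hz > fs/2 = 28 Hz, folds to fs − 40 Hz = 16 Hz.
184 Hz mod fs = 16 Hz.
16 Hz ≤ fs/2 = 28 Hz, appears at 16 Hz.
36 Hz > fs/2 = 28 Hz, folds to fs − 36 Hz = 20 Hz.
40 Hz and 184 Hz both map to 16 Hz.

16 Hz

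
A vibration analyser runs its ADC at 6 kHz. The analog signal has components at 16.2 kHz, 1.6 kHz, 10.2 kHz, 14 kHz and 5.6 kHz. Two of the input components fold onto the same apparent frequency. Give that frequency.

fs/2 = 3 kHz.
16.2 kHz mod fs = 4.2 kHz.
4.2 kHz > fs/2 = 3 kHz, folds to fs − 4.2 kHz = 1.8 kHz.
1.6 kHz ≤ fs/2 = 3 kHz, passes unchanged.
10.2 kHz mod fs = 4.2 kHz.
4.2 kHz > fs/2 = 3 kHz, folds to fs − 4.2 kHz = 1.8 kHz.
14 kHz mod fs = 2 kHz.
2 kHz ≤ fs/2 = 3 kHz, appears at 2 kHz.
5.6 kHz > fs/2 = 3 kHz, folds to fs − 5.6 kHz = 0.4 kHz.
10.2 kHz and 16.2 kHz both map to 1.8 kHz.

1.8 kHz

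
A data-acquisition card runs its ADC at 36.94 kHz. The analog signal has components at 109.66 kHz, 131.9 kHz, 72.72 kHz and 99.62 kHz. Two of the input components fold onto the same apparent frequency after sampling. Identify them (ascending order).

fs/2 = 18.47 kHz.
109.66 kHz mod fs = 35.78 kHz.
35.78 kHz > fs/2 = 18.47 kHz, folds to fs − 35.78 kHz = 1.16 kHz.
131.9 kHz mod fs = 21.08 kHz.
21.08 kHz > fs/2 = 18.47 kHz, folds to fs − 21.08 kHz = 15.86 kHz.
72.72 kHz mod fs = 35.78 kHz.
35.78 kHz > fs/2 = 18.47 kHz, folds to fs − 35.78 kHz = 1.16 kHz.
99.62 kHz mod fs = 25.74 kHz.
25.74 kHz > fs/2 = 18.47 kHz, folds to fs − 25.74 kHz = 11.2 kHz.
72.72 kHz and 109.66 kHz both map to 1.16 kHz.

72.72 kHz, 109.66 kHz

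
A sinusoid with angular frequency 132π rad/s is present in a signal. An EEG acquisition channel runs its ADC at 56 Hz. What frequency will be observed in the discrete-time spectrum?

ω = 132π rad/s → f = ω/(2π) = 66 Hz.
66 Hz mod fs = 10 Hz.
10 Hz ≤ fs/2 = 28 Hz, appears at 10 Hz.

10 Hz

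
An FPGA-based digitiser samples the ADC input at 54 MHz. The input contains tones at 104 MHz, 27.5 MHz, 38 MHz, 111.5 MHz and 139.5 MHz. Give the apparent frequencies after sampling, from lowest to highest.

fs/2 = 27 MHz.
104 MHz mod fs = 50 MHz.
50 MHz > fs/2 = 27 MHz, folds to fs − 50 MHz = 4 MHz.
27.5 MHz > fs/2 = 27 MHz, folds to fs − 27.5 MHz = 26.5 MHz.
38 MHz > fs/2 = 27 MHz, folds to fs − 38 MHz = 16 MHz.
111.5 MHz mod fs = 3.5 MHz.
3.5 MHz ≤ fs/2 = 27 MHz, appears at 3.5 MHz.
139.5 MHz mod fs = 31.5 MHz.
31.5 MHz > fs/2 = 27 MHz, folds to fs − 31.5 MHz = 22.5 MHz.
Distinct values: {3.5 MHz, 4 MHz, 16 MHz, 22.5 MHz, 26.5 MHz}.

3.5 MHz, 4 MHz, 16 MHz, 22.5 MHz, 26.5 MHz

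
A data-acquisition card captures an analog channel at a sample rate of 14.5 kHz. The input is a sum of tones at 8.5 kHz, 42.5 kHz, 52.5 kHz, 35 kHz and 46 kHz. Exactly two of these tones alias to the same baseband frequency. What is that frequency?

6 kHz

fs/2 = 7.25 kHz.
8.5 kHz > fs/2 = 7.25 kHz, folds to fs − 8.5 kHz = 6 kHz.
42.5 kHz mod fs = 13.5 kHz.
13.5 kHz > fs/2 = 7.25 kHz, folds to fs − 13.5 kHz = 1 kHz.
52.5 kHz mod fs = 9 kHz.
9 kHz > fs/2 = 7.25 kHz, folds to fs − 9 kHz = 5.5 kHz.
35 kHz mod fs = 6 kHz.
6 kHz ≤ fs/2 = 7.25 kHz, appears at 6 kHz.
46 kHz mod fs = 2.5 kHz.
2.5 kHz ≤ fs/2 = 7.25 kHz, appears at 2.5 kHz.
8.5 kHz and 35 kHz both map to 6 kHz.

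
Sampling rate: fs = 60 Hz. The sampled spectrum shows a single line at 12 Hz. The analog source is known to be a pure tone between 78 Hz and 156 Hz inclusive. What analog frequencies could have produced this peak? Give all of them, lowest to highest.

108 Hz, 132 Hz

Frequencies that alias to 12 Hz are k·fs ± 12 Hz for integer k ≥ 0.
k=0: 12 Hz.
k=1: 48 Hz, 72 Hz.
k=2: 108 Hz, 132 Hz.
k=3: 168 Hz, 192 Hz.
Within [78 Hz, 156 Hz]: 108 Hz, 132 Hz.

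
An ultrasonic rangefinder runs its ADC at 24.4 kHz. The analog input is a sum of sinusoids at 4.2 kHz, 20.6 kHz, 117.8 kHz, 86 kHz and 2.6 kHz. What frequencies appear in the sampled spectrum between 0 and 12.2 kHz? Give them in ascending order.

2.6 kHz, 3.8 kHz, 4.2 kHz, 11.6 kHz

fs/2 = 12.2 kHz.
4.2 kHz ≤ fs/2 = 12.2 kHz, passes unchanged.
20.6 kHz > fs/2 = 12.2 kHz, folds to fs − 20.6 kHz = 3.8 kHz.
117.8 kHz mod fs = 20.2 kHz.
20.2 kHz > fs/2 = 12.2 kHz, folds to fs − 20.2 kHz = 4.2 kHz.
86 kHz mod fs = 12.8 kHz.
12.8 kHz > fs/2 = 12.2 kHz, folds to fs − 12.8 kHz = 11.6 kHz.
2.6 kHz ≤ fs/2 = 12.2 kHz, passes unchanged.
Distinct values: {2.6 kHz, 3.8 kHz, 4.2 kHz, 11.6 kHz}.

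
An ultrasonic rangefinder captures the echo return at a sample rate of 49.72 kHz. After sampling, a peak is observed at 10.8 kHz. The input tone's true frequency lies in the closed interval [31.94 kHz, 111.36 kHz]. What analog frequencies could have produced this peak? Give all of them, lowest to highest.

38.92 kHz, 60.52 kHz, 88.64 kHz, 110.24 kHz

Frequencies that alias to 10.8 kHz are k·fs ± 10.8 kHz for integer k ≥ 0.
k=0: 10.8 kHz.
k=1: 38.92 kHz, 60.52 kHz.
k=2: 88.64 kHz, 110.24 kHz.
k=3: 138.36 kHz, 159.96 kHz.
Within [31.94 kHz, 111.36 kHz]: 38.92 kHz, 60.52 kHz, 88.64 kHz, 110.24 kHz.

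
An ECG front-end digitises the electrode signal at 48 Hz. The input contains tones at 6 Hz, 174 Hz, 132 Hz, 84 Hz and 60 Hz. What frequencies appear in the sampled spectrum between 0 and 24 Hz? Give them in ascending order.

fs/2 = 24 Hz.
6 Hz ≤ fs/2 = 24 Hz, passes unchanged.
174 Hz mod fs = 30 Hz.
30 Hz > fs/2 = 24 Hz, folds to fs − 30 Hz = 18 Hz.
132 Hz mod fs = 36 Hz.
36 Hz > fs/2 = 24 Hz, folds to fs − 36 Hz = 12 Hz.
84 Hz mod fs = 36 Hz.
36 Hz > fs/2 = 24 Hz, folds to fs − 36 Hz = 12 Hz.
60 Hz mod fs = 12 Hz.
12 Hz ≤ fs/2 = 24 Hz, appears at 12 Hz.
Distinct values: {6 Hz, 12 Hz, 18 Hz}.

6 Hz, 12 Hz, 18 Hz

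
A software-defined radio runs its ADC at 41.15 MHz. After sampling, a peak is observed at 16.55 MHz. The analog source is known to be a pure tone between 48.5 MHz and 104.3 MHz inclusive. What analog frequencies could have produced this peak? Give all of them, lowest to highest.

57.7 MHz, 65.75 MHz, 98.85 MHz

Frequencies that alias to 16.55 MHz are k·fs ± 16.55 MHz for integer k ≥ 0.
k=0: 16.55 MHz.
k=1: 24.6 MHz, 57.7 MHz.
k=2: 65.75 MHz, 98.85 MHz.
k=3: 106.9 MHz, 140 MHz.
Within [48.5 MHz, 104.3 MHz]: 57.7 MHz, 65.75 MHz, 98.85 MHz.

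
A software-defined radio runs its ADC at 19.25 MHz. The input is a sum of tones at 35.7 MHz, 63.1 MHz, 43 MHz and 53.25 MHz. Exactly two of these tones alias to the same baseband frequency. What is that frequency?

4.5 MHz

fs/2 = 9.625 MHz.
35.7 MHz mod fs = 16.45 MHz.
16.45 MHz > fs/2 = 9.625 MHz, folds to fs − 16.45 MHz = 2.8 MHz.
63.1 MHz mod fs = 5.35 MHz.
5.35 MHz ≤ fs/2 = 9.625 MHz, appears at 5.35 MHz.
43 MHz mod fs = 4.5 MHz.
4.5 MHz ≤ fs/2 = 9.625 MHz, appears at 4.5 MHz.
53.25 MHz mod fs = 14.75 MHz.
14.75 MHz > fs/2 = 9.625 MHz, folds to fs − 14.75 MHz = 4.5 MHz.
43 MHz and 53.25 MHz both map to 4.5 MHz.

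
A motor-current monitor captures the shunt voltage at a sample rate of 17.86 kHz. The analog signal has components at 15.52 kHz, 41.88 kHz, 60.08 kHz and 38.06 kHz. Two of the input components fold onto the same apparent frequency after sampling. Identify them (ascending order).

15.52 kHz, 38.06 kHz

fs/2 = 8.93 kHz.
15.52 kHz > fs/2 = 8.93 kHz, folds to fs − 15.52 kHz = 2.34 kHz.
41.88 kHz mod fs = 6.16 kHz.
6.16 kHz ≤ fs/2 = 8.93 kHz, appears at 6.16 kHz.
60.08 kHz mod fs = 6.5 kHz.
6.5 kHz ≤ fs/2 = 8.93 kHz, appears at 6.5 kHz.
38.06 kHz mod fs = 2.34 kHz.
2.34 kHz ≤ fs/2 = 8.93 kHz, appears at 2.34 kHz.
15.52 kHz and 38.06 kHz both map to 2.34 kHz.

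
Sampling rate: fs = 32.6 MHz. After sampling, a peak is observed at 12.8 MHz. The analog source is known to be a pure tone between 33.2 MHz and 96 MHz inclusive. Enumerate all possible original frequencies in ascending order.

45.4 MHz, 52.4 MHz, 78 MHz, 85 MHz

Frequencies that alias to 12.8 MHz are k·fs ± 12.8 MHz for integer k ≥ 0.
k=0: 12.8 MHz.
k=1: 19.8 MHz, 45.4 MHz.
k=2: 52.4 MHz, 78 MHz.
k=3: 85 MHz, 110.6 MHz.
k=4: 117.6 MHz, 143.2 MHz.
Within [33.2 MHz, 96 MHz]: 45.4 MHz, 52.4 MHz, 78 MHz, 85 MHz.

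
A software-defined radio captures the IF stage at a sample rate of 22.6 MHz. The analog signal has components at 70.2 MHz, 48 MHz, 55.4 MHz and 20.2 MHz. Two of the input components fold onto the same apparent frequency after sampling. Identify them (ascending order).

20.2 MHz, 70.2 MHz

fs/2 = 11.3 MHz.
70.2 MHz mod fs = 2.4 MHz.
2.4 MHz ≤ fs/2 = 11.3 MHz, appears at 2.4 MHz.
48 MHz mod fs = 2.8 MHz.
2.8 MHz ≤ fs/2 = 11.3 MHz, appears at 2.8 MHz.
55.4 MHz mod fs = 10.2 MHz.
10.2 MHz ≤ fs/2 = 11.3 MHz, appears at 10.2 MHz.
20.2 MHz > fs/2 = 11.3 MHz, folds to fs − 20.2 MHz = 2.4 MHz.
20.2 MHz and 70.2 MHz both map to 2.4 MHz.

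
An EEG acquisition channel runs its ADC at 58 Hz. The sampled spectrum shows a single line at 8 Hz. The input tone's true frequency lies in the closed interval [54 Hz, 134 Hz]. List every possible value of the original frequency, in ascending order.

66 Hz, 108 Hz, 124 Hz

Frequencies that alias to 8 Hz are k·fs ± 8 Hz for integer k ≥ 0.
k=0: 8 Hz.
k=1: 50 Hz, 66 Hz.
k=2: 108 Hz, 124 Hz.
k=3: 166 Hz, 182 Hz.
Within [54 Hz, 134 Hz]: 66 Hz, 108 Hz, 124 Hz.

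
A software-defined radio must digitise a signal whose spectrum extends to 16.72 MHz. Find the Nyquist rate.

Nyquist rate = 2 × 16.72 MHz = 33.44 MHz.

33.44 MHz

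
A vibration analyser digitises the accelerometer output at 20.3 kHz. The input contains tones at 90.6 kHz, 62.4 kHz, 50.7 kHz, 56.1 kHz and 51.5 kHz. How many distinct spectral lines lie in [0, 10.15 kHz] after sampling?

4

fs/2 = 10.15 kHz.
90.6 kHz mod fs = 9.4 kHz.
9.4 kHz ≤ fs/2 = 10.15 kHz, appears at 9.4 kHz.
62.4 kHz mod fs = 1.5 kHz.
1.5 kHz ≤ fs/2 = 10.15 kHz, appears at 1.5 kHz.
50.7 kHz mod fs = 10.1 kHz.
10.1 kHz ≤ fs/2 = 10.15 kHz, appears at 10.1 kHz.
56.1 kHz mod fs = 15.5 kHz.
15.5 kHz > fs/2 = 10.15 kHz, folds to fs − 15.5 kHz = 4.8 kHz.
51.5 kHz mod fs = 10.9 kHz.
10.9 kHz > fs/2 = 10.15 kHz, folds to fs − 10.9 kHz = 9.4 kHz.
Distinct values: {1.5 kHz, 4.8 kHz, 9.4 kHz, 10.1 kHz} → 4.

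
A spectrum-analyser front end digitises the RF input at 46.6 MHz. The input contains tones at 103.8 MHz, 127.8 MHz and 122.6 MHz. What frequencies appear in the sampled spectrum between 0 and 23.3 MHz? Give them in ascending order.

10.6 MHz, 12 MHz, 17.2 MHz

fs/2 = 23.3 MHz.
103.8 MHz mod fs = 10.6 MHz.
10.6 MHz ≤ fs/2 = 23.3 MHz, appears at 10.6 MHz.
127.8 MHz mod fs = 34.6 MHz.
34.6 MHz > fs/2 = 23.3 MHz, folds to fs − 34.6 MHz = 12 MHz.
122.6 MHz mod fs = 29.4 MHz.
29.4 MHz > fs/2 = 23.3 MHz, folds to fs − 29.4 MHz = 17.2 MHz.
Distinct values: {10.6 MHz, 12 MHz, 17.2 MHz}.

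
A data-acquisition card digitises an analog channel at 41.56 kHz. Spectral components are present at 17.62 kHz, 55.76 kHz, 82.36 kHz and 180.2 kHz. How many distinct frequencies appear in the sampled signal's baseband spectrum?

fs/2 = 20.78 kHz.
17.62 kHz ≤ fs/2 = 20.78 kHz, passes unchanged.
55.76 kHz mod fs = 14.2 kHz.
14.2 kHz ≤ fs/2 = 20.78 kHz, appears at 14.2 kHz.
82.36 kHz mod fs = 40.8 kHz.
40.8 kHz > fs/2 = 20.78 kHz, folds to fs − 40.8 kHz = 0.76 kHz.
180.2 kHz mod fs = 13.96 kHz.
13.96 kHz ≤ fs/2 = 20.78 kHz, appears at 13.96 kHz.
Distinct values: {0.76 kHz, 13.96 kHz, 14.2 kHz, 17.62 kHz} → 4.

4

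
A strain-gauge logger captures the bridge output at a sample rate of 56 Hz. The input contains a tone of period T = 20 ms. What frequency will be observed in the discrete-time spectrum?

T = 20 ms → f = 1/T = 50 Hz.
50 Hz > fs/2 = 28 Hz, folds to fs − 50 Hz = 6 Hz.

6 Hz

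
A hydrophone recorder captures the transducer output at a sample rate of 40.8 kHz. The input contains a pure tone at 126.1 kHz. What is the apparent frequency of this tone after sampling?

3.7 kHz

126.1 kHz mod fs = 3.7 kHz.
3.7 kHz ≤ fs/2 = 20.4 kHz, appears at 3.7 kHz.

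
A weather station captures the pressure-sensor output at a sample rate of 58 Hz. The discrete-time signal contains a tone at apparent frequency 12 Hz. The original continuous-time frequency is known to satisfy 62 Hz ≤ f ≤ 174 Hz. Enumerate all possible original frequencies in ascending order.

70 Hz, 104 Hz, 128 Hz, 162 Hz

Frequencies that alias to 12 Hz are k·fs ± 12 Hz for integer k ≥ 0.
k=0: 12 Hz.
k=1: 46 Hz, 70 Hz.
k=2: 104 Hz, 128 Hz.
k=3: 162 Hz, 186 Hz.
k=4: 220 Hz, 244 Hz.
Within [62 Hz, 174 Hz]: 70 Hz, 104 Hz, 128 Hz, 162 Hz.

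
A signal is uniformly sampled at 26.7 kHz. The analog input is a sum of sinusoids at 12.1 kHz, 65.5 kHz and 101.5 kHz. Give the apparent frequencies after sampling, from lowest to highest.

fs/2 = 13.35 kHz.
12.1 kHz ≤ fs/2 = 13.35 kHz, passes unchanged.
65.5 kHz mod fs = 12.1 kHz.
12.1 kHz ≤ fs/2 = 13.35 kHz, appears at 12.1 kHz.
101.5 kHz mod fs = 21.4 kHz.
21.4 kHz > fs/2 = 13.35 kHz, folds to fs − 21.4 kHz = 5.3 kHz.
Distinct values: {5.3 kHz, 12.1 kHz}.

5.3 kHz, 12.1 kHz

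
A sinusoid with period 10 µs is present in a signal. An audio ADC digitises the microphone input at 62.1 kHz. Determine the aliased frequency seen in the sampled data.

T = 10 µs → f = 1/T = 100 kHz.
100 kHz mod fs = 37.9 kHz.
37.9 kHz > fs/2 = 31.05 kHz, folds to fs − 37.9 kHz = 24.2 kHz.

24.2 kHz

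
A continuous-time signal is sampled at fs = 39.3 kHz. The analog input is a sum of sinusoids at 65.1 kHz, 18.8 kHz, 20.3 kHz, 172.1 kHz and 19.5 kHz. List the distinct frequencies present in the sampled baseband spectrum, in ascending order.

fs/2 = 19.65 kHz.
65.1 kHz mod fs = 25.8 kHz.
25.8 kHz > fs/2 = 19.65 kHz, folds to fs − 25.8 kHz = 13.5 kHz.
18.8 kHz ≤ fs/2 = 19.65 kHz, passes unchanged.
20.3 kHz > fs/2 = 19.65 kHz, folds to fs − 20.3 kHz = 19 kHz.
172.1 kHz mod fs = 14.9 kHz.
14.9 kHz ≤ fs/2 = 19.65 kHz, appears at 14.9 kHz.
19.5 kHz ≤ fs/2 = 19.65 kHz, passes unchanged.
Distinct values: {13.5 kHz, 14.9 kHz, 18.8 kHz, 19 kHz, 19.5 kHz}.

13.5 kHz, 14.9 kHz, 18.8 kHz, 19 kHz, 19.5 kHz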